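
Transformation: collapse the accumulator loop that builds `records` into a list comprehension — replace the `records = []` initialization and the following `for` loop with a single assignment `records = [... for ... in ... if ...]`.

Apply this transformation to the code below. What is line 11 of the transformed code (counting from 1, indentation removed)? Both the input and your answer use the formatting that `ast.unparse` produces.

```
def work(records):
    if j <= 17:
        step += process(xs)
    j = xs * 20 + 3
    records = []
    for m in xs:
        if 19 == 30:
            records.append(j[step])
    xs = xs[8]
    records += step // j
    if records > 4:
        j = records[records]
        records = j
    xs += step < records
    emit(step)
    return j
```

xs += step < records

Transformed code:
def work(records):
    if j <= 17:
        step += process(xs)
    j = xs * 20 + 3
    records = [j[step] for m in xs if 19 == 30]
    xs = xs[8]
    records += step // j
    if records > 4:
        j = records[records]
        records = j
    xs += step < records
    emit(step)
    return j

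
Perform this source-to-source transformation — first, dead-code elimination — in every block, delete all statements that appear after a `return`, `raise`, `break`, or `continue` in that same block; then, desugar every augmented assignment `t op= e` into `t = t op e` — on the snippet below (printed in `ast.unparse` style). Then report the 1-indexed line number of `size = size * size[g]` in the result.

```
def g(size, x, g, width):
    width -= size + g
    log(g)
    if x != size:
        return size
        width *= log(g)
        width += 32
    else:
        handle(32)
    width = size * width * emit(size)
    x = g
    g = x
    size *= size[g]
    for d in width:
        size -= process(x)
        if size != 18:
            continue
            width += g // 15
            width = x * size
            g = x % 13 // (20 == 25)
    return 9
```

Transformed code:
def g(size, x, g, width):
    width = width - (size + g)
    log(g)
    if x != size:
        return size
    else:
        handle(32)
    width = size * width * emit(size)
    x = g
    g = x
    size = size * size[g]
    for d in width:
        size = size - process(x)
        if size != 18:
            continue
    return 9

11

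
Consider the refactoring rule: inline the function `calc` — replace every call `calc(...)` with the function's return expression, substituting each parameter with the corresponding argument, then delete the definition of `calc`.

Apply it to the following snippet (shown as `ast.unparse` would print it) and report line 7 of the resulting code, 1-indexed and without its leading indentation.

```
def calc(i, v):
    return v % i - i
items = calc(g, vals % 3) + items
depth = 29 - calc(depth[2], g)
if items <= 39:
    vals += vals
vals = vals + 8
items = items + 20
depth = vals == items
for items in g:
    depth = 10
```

Transformed code:
items = vals % 3 % g - g + items
depth = 29 - (g % depth[2] - depth[2])
if items <= 39:
    vals += vals
vals = vals + 8
items = items + 20
depth = vals == items
for items in g:
    depth = 10

depth = vals == items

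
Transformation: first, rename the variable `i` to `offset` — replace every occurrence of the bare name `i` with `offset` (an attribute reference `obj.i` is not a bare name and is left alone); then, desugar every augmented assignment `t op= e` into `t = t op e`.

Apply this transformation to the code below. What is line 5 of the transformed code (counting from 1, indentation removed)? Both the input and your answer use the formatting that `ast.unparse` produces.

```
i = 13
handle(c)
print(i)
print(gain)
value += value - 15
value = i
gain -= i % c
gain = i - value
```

Transformed code:
offset = 13
handle(c)
print(offset)
print(gain)
value = value + (value - 15)
value = offset
gain = gain - offset % c
gain = offset - value

value = value + (value - 15)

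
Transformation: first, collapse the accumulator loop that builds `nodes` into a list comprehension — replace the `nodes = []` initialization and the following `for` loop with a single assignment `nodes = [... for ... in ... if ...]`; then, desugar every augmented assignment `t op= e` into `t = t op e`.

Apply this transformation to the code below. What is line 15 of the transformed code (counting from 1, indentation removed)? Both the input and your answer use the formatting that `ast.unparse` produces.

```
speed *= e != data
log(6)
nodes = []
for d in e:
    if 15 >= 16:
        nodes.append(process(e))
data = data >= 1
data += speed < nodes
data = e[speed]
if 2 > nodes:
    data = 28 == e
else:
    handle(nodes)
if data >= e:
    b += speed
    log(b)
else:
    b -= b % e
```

b = b - b % e

Transformed code:
speed = speed * (e != data)
log(6)
nodes = [process(e) for d in e if 15 >= 16]
data = data >= 1
data = data + (speed < nodes)
data = e[speed]
if 2 > nodes:
    data = 28 == e
else:
    handle(nodes)
if data >= e:
    b = b + speed
    log(b)
else:
    b = b - b % e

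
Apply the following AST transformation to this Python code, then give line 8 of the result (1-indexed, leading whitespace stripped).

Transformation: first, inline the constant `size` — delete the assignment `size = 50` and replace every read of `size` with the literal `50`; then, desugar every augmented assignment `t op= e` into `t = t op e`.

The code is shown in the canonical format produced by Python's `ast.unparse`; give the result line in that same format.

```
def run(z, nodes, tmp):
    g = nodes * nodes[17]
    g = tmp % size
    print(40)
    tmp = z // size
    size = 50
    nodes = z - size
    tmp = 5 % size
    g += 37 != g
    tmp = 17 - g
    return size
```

Transformed code:
def run(z, nodes, tmp):
    g = nodes * nodes[17]
    g = tmp % 50
    print(40)
    tmp = z // 50
    nodes = z - 50
    tmp = 5 % 50
    g = g + (37 != g)
    tmp = 17 - g
    return 50

g = g + (37 != g)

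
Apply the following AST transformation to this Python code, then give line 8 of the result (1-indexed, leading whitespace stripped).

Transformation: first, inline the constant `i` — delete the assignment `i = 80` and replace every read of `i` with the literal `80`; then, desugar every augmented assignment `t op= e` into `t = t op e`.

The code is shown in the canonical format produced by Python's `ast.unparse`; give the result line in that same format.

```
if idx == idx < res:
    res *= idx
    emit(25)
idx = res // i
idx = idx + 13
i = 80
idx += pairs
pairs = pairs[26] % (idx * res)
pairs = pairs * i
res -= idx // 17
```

Transformed code:
if idx == idx < res:
    res = res * idx
    emit(25)
idx = res // 80
idx = idx + 13
idx = idx + pairs
pairs = pairs[26] % (idx * res)
pairs = pairs * 80
res = res - idx // 17

pairs = pairs * 80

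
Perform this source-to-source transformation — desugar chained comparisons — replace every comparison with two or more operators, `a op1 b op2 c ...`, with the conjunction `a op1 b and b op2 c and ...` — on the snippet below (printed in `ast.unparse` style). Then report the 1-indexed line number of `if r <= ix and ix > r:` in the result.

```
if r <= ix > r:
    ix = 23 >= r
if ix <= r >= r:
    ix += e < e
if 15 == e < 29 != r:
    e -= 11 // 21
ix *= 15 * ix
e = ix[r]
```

1

Transformed code:
if r <= ix and ix > r:
    ix = 23 >= r
if ix <= r and r >= r:
    ix += e < e
if 15 == e and e < 29 and (29 != r):
    e -= 11 // 21
ix *= 15 * ix
e = ix[r]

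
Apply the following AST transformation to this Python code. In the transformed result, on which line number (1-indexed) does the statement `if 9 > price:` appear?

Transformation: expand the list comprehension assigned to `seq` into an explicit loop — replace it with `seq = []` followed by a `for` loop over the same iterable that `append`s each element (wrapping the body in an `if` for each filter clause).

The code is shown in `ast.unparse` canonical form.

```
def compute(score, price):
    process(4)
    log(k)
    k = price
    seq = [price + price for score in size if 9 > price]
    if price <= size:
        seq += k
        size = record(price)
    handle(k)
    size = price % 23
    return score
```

7

Transformed code:
def compute(score, price):
    process(4)
    log(k)
    k = price
    seq = []
    for score in size:
        if 9 > price:
            seq.append(price + price)
    if price <= size:
        seq += k
        size = record(price)
    handle(k)
    size = price % 23
    return score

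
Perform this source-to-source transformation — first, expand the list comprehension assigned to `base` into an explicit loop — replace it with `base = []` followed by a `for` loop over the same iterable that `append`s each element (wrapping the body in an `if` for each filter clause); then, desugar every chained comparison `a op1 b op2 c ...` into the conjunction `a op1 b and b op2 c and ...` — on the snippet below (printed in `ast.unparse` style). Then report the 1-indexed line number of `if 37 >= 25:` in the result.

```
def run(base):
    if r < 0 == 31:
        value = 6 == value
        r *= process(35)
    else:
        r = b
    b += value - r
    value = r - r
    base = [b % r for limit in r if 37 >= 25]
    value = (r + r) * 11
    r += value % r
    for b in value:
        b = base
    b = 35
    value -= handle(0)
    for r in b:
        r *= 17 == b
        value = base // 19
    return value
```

Transformed code:
def run(base):
    if r < 0 and 0 == 31:
        value = 6 == value
        r *= process(35)
    else:
        r = b
    b += value - r
    value = r - r
    base = []
    for limit in r:
        if 37 >= 25:
            base.append(b % r)
    value = (r + r) * 11
    r += value % r
    for b in value:
        b = base
    b = 35
    value -= handle(0)
    for r in b:
        r *= 17 == b
        value = base // 19
    return value

11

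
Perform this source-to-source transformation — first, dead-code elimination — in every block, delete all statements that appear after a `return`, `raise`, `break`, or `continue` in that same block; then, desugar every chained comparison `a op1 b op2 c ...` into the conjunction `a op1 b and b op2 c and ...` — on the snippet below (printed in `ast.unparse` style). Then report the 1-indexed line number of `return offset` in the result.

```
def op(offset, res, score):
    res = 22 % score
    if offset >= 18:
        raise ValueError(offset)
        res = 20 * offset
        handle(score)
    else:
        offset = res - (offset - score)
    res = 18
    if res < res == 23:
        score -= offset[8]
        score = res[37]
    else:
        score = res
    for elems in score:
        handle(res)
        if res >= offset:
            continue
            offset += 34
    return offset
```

Transformed code:
def op(offset, res, score):
    res = 22 % score
    if offset >= 18:
        raise ValueError(offset)
    else:
        offset = res - (offset - score)
    res = 18
    if res < res and res == 23:
        score -= offset[8]
        score = res[37]
    else:
        score = res
    for elems in score:
        handle(res)
        if res >= offset:
            continue
    return offset

17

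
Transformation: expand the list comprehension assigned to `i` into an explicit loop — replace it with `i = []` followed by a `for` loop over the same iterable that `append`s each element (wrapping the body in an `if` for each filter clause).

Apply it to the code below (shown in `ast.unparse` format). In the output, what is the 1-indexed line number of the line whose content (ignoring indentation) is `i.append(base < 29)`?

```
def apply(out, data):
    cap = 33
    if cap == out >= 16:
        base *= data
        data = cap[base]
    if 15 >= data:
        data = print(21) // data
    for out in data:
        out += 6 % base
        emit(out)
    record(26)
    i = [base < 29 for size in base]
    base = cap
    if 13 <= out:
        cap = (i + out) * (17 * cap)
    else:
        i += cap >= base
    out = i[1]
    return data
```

14

Transformed code:
def apply(out, data):
    cap = 33
    if cap == out >= 16:
        base *= data
        data = cap[base]
    if 15 >= data:
        data = print(21) // data
    for out in data:
        out += 6 % base
        emit(out)
    record(26)
    i = []
    for size in base:
        i.append(base < 29)
    base = cap
    if 13 <= out:
        cap = (i + out) * (17 * cap)
    else:
        i += cap >= base
    out = i[1]
    return data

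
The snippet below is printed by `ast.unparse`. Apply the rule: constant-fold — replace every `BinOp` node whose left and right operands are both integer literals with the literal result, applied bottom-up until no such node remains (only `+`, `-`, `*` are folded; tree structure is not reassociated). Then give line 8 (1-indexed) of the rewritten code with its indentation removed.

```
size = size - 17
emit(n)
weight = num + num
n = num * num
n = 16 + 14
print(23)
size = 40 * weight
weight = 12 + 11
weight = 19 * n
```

weight = 23

Transformed code:
size = size - 17
emit(n)
weight = num + num
n = num * num
n = 30
print(23)
size = 40 * weight
weight = 23
weight = 19 * n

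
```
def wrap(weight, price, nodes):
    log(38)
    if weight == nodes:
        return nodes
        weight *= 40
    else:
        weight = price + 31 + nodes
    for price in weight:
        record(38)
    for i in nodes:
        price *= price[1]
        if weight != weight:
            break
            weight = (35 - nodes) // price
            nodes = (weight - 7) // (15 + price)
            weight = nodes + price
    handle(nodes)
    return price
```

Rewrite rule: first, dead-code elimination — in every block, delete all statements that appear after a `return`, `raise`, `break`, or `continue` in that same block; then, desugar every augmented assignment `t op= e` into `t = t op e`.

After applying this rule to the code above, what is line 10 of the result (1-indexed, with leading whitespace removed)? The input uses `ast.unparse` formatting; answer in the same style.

Transformed code:
def wrap(weight, price, nodes):
    log(38)
    if weight == nodes:
        return nodes
    else:
        weight = price + 31 + nodes
    for price in weight:
        record(38)
    for i in nodes:
        price = price * price[1]
        if weight != weight:
            break
    handle(nodes)
    return price

price = price * price[1]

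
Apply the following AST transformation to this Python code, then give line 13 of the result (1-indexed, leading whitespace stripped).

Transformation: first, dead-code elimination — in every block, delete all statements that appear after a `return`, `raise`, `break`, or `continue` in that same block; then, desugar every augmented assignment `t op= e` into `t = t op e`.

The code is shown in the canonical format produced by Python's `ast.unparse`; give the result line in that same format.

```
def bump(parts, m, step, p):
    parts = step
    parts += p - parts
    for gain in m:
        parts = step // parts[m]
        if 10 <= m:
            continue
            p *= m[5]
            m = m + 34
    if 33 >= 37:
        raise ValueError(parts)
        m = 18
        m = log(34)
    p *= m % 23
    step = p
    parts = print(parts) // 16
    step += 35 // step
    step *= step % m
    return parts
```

Transformed code:
def bump(parts, m, step, p):
    parts = step
    parts = parts + (p - parts)
    for gain in m:
        parts = step // parts[m]
        if 10 <= m:
            continue
    if 33 >= 37:
        raise ValueError(parts)
    p = p * (m % 23)
    step = p
    parts = print(parts) // 16
    step = step + 35 // step
    step = step * (step % m)
    return parts

step = step + 35 // step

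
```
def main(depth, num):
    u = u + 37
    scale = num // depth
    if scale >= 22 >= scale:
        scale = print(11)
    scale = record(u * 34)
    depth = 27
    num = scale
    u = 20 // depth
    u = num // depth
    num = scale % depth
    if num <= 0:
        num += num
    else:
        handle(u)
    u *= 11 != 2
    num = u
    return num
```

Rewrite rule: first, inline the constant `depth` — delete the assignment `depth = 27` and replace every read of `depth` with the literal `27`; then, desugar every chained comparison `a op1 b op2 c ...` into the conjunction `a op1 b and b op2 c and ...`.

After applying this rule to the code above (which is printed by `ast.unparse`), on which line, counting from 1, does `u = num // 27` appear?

Transformed code:
def main(depth, num):
    u = u + 37
    scale = num // 27
    if scale >= 22 and 22 >= scale:
        scale = print(11)
    scale = record(u * 34)
    num = scale
    u = 20 // 27
    u = num // 27
    num = scale % 27
    if num <= 0:
        num += num
    else:
        handle(u)
    u *= 11 != 2
    num = u
    return num

9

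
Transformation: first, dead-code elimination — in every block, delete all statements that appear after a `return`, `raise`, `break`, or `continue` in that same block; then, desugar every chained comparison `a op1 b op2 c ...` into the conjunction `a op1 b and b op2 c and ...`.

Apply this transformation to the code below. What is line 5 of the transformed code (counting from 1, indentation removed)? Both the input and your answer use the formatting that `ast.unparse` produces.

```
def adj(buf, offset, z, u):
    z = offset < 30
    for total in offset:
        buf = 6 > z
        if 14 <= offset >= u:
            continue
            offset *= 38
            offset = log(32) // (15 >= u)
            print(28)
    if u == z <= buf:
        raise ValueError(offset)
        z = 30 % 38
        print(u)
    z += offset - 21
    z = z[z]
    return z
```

if 14 <= offset and offset >= u:

Transformed code:
def adj(buf, offset, z, u):
    z = offset < 30
    for total in offset:
        buf = 6 > z
        if 14 <= offset and offset >= u:
            continue
    if u == z and z <= buf:
        raise ValueError(offset)
    z += offset - 21
    z = z[z]
    return z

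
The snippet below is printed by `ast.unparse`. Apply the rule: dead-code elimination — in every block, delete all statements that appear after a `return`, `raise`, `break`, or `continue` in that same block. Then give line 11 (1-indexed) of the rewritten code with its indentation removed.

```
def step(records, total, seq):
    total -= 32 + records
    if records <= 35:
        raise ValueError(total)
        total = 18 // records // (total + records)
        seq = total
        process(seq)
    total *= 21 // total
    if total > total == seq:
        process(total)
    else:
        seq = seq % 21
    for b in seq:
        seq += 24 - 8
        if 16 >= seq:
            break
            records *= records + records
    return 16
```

Transformed code:
def step(records, total, seq):
    total -= 32 + records
    if records <= 35:
        raise ValueError(total)
    total *= 21 // total
    if total > total == seq:
        process(total)
    else:
        seq = seq % 21
    for b in seq:
        seq += 24 - 8
        if 16 >= seq:
            break
    return 16

seq += 24 - 8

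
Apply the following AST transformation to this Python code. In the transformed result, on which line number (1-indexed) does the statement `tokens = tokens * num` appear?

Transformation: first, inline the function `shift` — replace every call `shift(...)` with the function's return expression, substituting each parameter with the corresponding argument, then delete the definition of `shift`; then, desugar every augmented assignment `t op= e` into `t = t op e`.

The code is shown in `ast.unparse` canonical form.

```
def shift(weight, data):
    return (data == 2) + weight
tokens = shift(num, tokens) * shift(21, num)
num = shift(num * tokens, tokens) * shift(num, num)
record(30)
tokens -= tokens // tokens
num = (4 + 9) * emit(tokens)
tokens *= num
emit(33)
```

6

Transformed code:
tokens = ((tokens == 2) + num) * ((num == 2) + 21)
num = ((tokens == 2) + num * tokens) * ((num == 2) + num)
record(30)
tokens = tokens - tokens // tokens
num = (4 + 9) * emit(tokens)
tokens = tokens * num
emit(33)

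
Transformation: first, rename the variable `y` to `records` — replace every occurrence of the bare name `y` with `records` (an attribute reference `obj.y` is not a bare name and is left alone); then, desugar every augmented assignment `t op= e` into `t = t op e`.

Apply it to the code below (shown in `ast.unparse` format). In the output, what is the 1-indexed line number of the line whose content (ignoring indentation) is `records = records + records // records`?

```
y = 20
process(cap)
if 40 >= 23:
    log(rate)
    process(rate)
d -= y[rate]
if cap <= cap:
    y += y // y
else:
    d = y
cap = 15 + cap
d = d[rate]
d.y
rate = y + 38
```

Transformed code:
records = 20
process(cap)
if 40 >= 23:
    log(rate)
    process(rate)
d = d - records[rate]
if cap <= cap:
    records = records + records // records
else:
    d = records
cap = 15 + cap
d = d[rate]
d.y
rate = records + 38

8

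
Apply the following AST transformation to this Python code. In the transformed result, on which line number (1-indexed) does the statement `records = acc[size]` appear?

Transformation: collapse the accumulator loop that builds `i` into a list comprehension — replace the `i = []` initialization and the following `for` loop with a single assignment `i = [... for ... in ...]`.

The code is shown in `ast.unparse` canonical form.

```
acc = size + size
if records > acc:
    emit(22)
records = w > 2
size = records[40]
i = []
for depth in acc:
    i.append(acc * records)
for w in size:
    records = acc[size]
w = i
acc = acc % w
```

Transformed code:
acc = size + size
if records > acc:
    emit(22)
records = w > 2
size = records[40]
i = [acc * records for depth in acc]
for w in size:
    records = acc[size]
w = i
acc = acc % w

8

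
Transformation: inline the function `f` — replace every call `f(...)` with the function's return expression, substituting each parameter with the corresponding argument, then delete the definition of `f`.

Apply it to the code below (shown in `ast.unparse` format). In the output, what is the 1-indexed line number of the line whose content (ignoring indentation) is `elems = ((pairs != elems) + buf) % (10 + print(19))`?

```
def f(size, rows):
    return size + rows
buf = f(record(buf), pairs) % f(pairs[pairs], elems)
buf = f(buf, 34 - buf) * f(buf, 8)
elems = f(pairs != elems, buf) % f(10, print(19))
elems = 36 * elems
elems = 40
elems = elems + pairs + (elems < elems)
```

3

Transformed code:
buf = (record(buf) + pairs) % (pairs[pairs] + elems)
buf = (buf + (34 - buf)) * (buf + 8)
elems = ((pairs != elems) + buf) % (10 + print(19))
elems = 36 * elems
elems = 40
elems = elems + pairs + (elems < elems)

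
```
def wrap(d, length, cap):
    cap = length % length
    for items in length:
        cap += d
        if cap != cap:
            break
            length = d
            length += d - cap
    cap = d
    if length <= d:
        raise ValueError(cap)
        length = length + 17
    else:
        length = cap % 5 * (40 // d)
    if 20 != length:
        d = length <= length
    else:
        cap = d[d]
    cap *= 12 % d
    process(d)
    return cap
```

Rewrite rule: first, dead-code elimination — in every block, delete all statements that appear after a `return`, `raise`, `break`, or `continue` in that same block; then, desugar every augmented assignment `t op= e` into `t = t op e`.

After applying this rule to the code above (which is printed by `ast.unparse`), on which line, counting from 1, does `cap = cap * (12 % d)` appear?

Transformed code:
def wrap(d, length, cap):
    cap = length % length
    for items in length:
        cap = cap + d
        if cap != cap:
            break
    cap = d
    if length <= d:
        raise ValueError(cap)
    else:
        length = cap % 5 * (40 // d)
    if 20 != length:
        d = length <= length
    else:
        cap = d[d]
    cap = cap * (12 % d)
    process(d)
    return cap

16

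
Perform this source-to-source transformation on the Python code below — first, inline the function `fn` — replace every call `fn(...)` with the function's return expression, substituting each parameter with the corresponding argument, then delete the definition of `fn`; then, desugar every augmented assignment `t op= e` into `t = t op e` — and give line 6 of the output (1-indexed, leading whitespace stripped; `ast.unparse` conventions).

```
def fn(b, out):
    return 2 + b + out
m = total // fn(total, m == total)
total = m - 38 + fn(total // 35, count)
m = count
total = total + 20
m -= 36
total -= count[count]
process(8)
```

total = total - count[count]

Transformed code:
m = total // (2 + total + (m == total))
total = m - 38 + (2 + total // 35 + count)
m = count
total = total + 20
m = m - 36
total = total - count[count]
process(8)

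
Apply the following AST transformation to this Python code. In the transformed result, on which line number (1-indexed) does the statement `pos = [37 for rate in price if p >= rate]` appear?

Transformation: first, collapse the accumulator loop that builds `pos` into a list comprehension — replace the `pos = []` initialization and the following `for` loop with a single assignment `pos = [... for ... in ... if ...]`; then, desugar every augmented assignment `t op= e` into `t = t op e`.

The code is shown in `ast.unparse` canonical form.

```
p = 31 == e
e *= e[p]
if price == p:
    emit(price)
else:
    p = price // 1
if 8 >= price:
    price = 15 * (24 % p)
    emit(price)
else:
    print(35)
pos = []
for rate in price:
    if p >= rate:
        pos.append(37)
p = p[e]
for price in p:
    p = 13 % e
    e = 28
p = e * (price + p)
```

Transformed code:
p = 31 == e
e = e * e[p]
if price == p:
    emit(price)
else:
    p = price // 1
if 8 >= price:
    price = 15 * (24 % p)
    emit(price)
else:
    print(35)
pos = [37 for rate in price if p >= rate]
p = p[e]
for price in p:
    p = 13 % e
    e = 28
p = e * (price + p)

12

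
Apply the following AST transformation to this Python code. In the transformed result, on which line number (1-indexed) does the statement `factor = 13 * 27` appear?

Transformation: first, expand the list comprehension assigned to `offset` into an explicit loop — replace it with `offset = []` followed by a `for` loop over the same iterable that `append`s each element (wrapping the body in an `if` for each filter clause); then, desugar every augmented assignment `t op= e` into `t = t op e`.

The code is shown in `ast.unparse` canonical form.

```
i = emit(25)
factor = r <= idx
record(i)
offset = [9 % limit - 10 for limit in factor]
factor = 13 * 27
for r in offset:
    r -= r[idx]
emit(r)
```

Transformed code:
i = emit(25)
factor = r <= idx
record(i)
offset = []
for limit in factor:
    offset.append(9 % limit - 10)
factor = 13 * 27
for r in offset:
    r = r - r[idx]
emit(r)

7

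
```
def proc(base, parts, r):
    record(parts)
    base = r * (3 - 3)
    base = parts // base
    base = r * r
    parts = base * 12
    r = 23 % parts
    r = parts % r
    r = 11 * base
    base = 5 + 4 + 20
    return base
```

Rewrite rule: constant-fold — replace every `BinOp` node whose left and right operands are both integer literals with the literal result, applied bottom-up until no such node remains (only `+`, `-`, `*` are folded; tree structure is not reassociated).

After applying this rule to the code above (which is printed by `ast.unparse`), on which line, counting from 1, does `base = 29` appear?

10

Transformed code:
def proc(base, parts, r):
    record(parts)
    base = r * 0
    base = parts // base
    base = r * r
    parts = base * 12
    r = 23 % parts
    r = parts % r
    r = 11 * base
    base = 29
    return base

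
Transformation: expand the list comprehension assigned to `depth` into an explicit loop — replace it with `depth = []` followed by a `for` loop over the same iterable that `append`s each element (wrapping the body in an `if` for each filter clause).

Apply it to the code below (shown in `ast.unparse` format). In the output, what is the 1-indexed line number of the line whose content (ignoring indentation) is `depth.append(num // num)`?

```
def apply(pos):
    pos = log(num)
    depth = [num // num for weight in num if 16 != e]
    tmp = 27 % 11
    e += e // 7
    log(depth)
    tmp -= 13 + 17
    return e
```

6

Transformed code:
def apply(pos):
    pos = log(num)
    depth = []
    for weight in num:
        if 16 != e:
            depth.append(num // num)
    tmp = 27 % 11
    e += e // 7
    log(depth)
    tmp -= 13 + 17
    return e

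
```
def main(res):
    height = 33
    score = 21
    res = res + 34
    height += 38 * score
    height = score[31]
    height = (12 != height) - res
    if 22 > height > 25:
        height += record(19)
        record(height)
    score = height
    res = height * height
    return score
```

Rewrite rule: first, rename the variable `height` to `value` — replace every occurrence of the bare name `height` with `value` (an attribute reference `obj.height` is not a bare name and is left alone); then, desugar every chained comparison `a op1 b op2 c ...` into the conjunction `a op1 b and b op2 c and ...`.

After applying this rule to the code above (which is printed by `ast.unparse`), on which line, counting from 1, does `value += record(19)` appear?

Transformed code:
def main(res):
    value = 33
    score = 21
    res = res + 34
    value += 38 * score
    value = score[31]
    value = (12 != value) - res
    if 22 > value and value > 25:
        value += record(19)
        record(value)
    score = value
    res = value * value
    return score

9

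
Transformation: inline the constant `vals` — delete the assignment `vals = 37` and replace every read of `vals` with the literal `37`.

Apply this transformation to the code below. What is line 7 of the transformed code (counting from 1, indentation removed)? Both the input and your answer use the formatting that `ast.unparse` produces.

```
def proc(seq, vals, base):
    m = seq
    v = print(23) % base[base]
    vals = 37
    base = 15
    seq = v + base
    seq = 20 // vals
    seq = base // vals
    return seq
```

Transformed code:
def proc(seq, vals, base):
    m = seq
    v = print(23) % base[base]
    base = 15
    seq = v + base
    seq = 20 // 37
    seq = base // 37
    return seq

seq = base // 37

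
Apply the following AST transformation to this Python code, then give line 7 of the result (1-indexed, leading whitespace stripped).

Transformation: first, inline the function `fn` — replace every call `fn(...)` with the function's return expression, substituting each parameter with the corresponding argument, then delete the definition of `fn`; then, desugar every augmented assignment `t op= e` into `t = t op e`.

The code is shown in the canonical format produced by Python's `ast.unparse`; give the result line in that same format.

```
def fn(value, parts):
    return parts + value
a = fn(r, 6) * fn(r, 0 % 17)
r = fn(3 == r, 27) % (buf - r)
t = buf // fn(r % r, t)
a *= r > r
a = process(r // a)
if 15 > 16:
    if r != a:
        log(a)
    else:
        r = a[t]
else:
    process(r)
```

Transformed code:
a = (6 + r) * (0 % 17 + r)
r = (27 + (3 == r)) % (buf - r)
t = buf // (t + r % r)
a = a * (r > r)
a = process(r // a)
if 15 > 16:
    if r != a:
        log(a)
    else:
        r = a[t]
else:
    process(r)

if r != a:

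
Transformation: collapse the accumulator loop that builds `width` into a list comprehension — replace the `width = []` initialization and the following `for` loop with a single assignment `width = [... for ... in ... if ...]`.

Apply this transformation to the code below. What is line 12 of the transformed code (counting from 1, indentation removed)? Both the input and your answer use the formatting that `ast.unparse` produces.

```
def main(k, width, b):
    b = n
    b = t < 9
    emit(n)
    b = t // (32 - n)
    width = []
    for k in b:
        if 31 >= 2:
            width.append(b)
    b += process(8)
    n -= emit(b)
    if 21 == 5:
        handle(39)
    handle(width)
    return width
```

Transformed code:
def main(k, width, b):
    b = n
    b = t < 9
    emit(n)
    b = t // (32 - n)
    width = [b for k in b if 31 >= 2]
    b += process(8)
    n -= emit(b)
    if 21 == 5:
        handle(39)
    handle(width)
    return width

return width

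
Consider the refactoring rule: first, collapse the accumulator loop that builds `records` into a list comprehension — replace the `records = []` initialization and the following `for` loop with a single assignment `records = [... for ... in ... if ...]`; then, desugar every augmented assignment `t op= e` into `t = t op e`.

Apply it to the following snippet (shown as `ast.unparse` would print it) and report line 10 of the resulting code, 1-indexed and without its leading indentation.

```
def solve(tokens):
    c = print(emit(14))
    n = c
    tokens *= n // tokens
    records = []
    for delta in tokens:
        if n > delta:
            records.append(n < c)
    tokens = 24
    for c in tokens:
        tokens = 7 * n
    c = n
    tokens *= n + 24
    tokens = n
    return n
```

tokens = tokens * (n + 24)

Transformed code:
def solve(tokens):
    c = print(emit(14))
    n = c
    tokens = tokens * (n // tokens)
    records = [n < c for delta in tokens if n > delta]
    tokens = 24
    for c in tokens:
        tokens = 7 * n
    c = n
    tokens = tokens * (n + 24)
    tokens = n
    return n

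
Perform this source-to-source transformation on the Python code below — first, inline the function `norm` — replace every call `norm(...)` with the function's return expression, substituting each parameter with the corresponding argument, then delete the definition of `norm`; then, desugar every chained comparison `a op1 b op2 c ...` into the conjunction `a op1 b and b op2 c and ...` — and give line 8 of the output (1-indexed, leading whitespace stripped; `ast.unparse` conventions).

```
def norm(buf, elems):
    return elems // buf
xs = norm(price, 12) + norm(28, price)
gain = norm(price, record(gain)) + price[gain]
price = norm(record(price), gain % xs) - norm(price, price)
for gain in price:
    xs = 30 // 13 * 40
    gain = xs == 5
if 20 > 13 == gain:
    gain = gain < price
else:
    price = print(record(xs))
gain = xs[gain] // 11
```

Transformed code:
xs = 12 // price + price // 28
gain = record(gain) // price + price[gain]
price = gain % xs // record(price) - price // price
for gain in price:
    xs = 30 // 13 * 40
    gain = xs == 5
if 20 > 13 and 13 == gain:
    gain = gain < price
else:
    price = print(record(xs))
gain = xs[gain] // 11

gain = gain < price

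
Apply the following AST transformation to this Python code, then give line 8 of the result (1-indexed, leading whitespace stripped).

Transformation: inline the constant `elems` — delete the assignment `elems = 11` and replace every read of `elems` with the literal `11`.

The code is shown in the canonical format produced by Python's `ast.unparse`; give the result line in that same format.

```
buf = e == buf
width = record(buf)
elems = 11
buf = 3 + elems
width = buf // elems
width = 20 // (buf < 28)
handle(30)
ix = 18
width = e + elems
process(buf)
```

Transformed code:
buf = e == buf
width = record(buf)
buf = 3 + 11
width = buf // 11
width = 20 // (buf < 28)
handle(30)
ix = 18
width = e + 11
process(buf)

width = e + 11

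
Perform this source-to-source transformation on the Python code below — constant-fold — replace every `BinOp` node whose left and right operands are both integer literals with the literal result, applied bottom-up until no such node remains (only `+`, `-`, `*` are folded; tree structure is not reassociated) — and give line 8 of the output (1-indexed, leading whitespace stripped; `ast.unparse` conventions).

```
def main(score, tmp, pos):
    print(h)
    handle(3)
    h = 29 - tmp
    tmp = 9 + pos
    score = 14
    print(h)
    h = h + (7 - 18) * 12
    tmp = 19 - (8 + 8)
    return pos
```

h = h + -132

Transformed code:
def main(score, tmp, pos):
    print(h)
    handle(3)
    h = 29 - tmp
    tmp = 9 + pos
    score = 14
    print(h)
    h = h + -132
    tmp = 3
    return pos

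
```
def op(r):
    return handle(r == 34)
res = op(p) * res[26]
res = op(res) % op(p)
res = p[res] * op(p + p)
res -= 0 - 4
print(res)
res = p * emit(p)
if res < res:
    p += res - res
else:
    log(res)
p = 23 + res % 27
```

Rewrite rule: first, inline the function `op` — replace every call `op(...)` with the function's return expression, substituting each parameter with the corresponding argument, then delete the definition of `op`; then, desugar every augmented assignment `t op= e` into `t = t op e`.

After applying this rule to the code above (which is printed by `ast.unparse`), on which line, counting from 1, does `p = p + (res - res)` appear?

8

Transformed code:
res = handle(p == 34) * res[26]
res = handle(res == 34) % handle(p == 34)
res = p[res] * handle(p + p == 34)
res = res - (0 - 4)
print(res)
res = p * emit(p)
if res < res:
    p = p + (res - res)
else:
    log(res)
p = 23 + res % 27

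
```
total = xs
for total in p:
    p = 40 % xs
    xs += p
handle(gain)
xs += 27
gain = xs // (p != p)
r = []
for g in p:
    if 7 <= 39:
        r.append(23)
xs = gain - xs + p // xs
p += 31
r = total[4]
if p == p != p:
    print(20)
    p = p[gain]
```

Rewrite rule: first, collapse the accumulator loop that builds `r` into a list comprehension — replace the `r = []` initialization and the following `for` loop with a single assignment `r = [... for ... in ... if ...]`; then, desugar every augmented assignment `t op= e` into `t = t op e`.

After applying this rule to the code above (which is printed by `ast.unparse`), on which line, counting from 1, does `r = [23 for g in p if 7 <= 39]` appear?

8

Transformed code:
total = xs
for total in p:
    p = 40 % xs
    xs = xs + p
handle(gain)
xs = xs + 27
gain = xs // (p != p)
r = [23 for g in p if 7 <= 39]
xs = gain - xs + p // xs
p = p + 31
r = total[4]
if p == p != p:
    print(20)
    p = p[gain]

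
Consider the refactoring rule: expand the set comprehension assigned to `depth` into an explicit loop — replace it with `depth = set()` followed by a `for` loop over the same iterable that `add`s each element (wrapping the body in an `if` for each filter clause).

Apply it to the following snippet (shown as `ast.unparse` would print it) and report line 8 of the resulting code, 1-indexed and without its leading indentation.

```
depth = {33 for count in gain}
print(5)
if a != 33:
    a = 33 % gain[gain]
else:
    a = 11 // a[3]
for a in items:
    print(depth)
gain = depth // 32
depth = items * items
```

a = 11 // a[3]

Transformed code:
depth = set()
for count in gain:
    depth.add(33)
print(5)
if a != 33:
    a = 33 % gain[gain]
else:
    a = 11 // a[3]
for a in items:
    print(depth)
gain = depth // 32
depth = items * items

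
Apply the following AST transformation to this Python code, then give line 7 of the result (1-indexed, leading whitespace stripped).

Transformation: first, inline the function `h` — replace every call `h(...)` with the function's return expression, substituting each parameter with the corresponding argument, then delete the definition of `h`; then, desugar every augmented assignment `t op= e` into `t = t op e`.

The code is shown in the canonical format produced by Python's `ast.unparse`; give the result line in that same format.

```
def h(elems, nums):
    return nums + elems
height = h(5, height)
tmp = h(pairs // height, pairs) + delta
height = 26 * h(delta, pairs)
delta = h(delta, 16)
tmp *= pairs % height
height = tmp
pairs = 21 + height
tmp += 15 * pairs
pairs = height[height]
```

pairs = 21 + height

Transformed code:
height = height + 5
tmp = pairs + pairs // height + delta
height = 26 * (pairs + delta)
delta = 16 + delta
tmp = tmp * (pairs % height)
height = tmp
pairs = 21 + height
tmp = tmp + 15 * pairs
pairs = height[height]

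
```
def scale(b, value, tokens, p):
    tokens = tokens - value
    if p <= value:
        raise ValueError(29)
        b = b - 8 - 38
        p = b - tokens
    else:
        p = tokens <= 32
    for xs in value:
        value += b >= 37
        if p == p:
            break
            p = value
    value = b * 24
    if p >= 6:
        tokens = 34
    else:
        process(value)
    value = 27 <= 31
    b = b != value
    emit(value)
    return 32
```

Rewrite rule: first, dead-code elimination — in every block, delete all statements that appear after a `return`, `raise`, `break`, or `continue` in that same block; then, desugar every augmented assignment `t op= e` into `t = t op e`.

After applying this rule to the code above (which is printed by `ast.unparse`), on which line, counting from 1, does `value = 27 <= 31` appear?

Transformed code:
def scale(b, value, tokens, p):
    tokens = tokens - value
    if p <= value:
        raise ValueError(29)
    else:
        p = tokens <= 32
    for xs in value:
        value = value + (b >= 37)
        if p == p:
            break
    value = b * 24
    if p >= 6:
        tokens = 34
    else:
        process(value)
    value = 27 <= 31
    b = b != value
    emit(value)
    return 32

16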